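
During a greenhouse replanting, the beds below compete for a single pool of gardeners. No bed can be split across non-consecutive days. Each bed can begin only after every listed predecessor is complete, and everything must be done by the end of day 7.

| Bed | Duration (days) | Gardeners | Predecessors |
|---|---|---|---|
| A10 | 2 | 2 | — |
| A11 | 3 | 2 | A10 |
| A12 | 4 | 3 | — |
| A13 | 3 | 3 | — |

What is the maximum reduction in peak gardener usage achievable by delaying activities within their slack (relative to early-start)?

3

Early-start peak: d1:8  d2:8  d3:8  d4:5  d5:2  d6:0  d7:0 ⇒ 8.
Leveled (A10@1, A11@3, A12@1, A13@5): d1:5  d2:5  d3:5  d4:5  d5:5  d6:3  d7:3 ⇒ 5.
Reduction 8 − 5 = 3.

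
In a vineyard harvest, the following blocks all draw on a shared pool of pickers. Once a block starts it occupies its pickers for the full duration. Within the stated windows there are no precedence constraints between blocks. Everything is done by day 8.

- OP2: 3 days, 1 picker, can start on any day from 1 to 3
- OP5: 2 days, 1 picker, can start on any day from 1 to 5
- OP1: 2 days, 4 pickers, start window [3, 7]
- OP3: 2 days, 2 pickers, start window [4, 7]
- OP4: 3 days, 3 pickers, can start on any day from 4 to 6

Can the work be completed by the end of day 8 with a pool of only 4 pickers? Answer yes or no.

The minimum achievable peak is 5; 4 < 5, so no feasible schedule stays within the cap.

no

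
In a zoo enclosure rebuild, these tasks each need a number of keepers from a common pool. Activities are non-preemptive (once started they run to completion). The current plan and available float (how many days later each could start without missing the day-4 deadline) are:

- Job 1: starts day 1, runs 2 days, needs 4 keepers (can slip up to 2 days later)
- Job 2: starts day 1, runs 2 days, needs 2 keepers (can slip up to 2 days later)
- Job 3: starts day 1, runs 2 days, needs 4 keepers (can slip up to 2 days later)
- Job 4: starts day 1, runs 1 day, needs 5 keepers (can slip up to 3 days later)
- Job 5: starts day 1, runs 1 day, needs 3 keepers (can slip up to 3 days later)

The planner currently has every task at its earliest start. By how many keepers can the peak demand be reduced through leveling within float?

10

Early-start peak: d1:18  d2:10  d3:0  d4:0 ⇒ 18.
Leveled (Job 1@1, Job 2@3, Job 3@1, Job 4@3, Job 5@4): d1:8  d2:8  d3:7  d4:5 ⇒ 8.
Reduction 18 − 8 = 10.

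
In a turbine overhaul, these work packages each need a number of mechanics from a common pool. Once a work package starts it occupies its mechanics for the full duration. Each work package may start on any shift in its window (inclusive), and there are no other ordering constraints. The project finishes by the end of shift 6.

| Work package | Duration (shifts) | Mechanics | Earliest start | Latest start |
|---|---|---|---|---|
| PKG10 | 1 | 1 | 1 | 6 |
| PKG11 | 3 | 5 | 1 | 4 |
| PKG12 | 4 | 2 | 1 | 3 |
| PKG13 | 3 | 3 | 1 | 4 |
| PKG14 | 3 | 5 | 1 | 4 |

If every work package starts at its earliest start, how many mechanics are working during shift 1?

At early start, shift 1 has: PKG10, PKG11, PKG12, PKG13, PKG14.
Demand: 1 + 5 + 2 + 3 + 5 = 16.

16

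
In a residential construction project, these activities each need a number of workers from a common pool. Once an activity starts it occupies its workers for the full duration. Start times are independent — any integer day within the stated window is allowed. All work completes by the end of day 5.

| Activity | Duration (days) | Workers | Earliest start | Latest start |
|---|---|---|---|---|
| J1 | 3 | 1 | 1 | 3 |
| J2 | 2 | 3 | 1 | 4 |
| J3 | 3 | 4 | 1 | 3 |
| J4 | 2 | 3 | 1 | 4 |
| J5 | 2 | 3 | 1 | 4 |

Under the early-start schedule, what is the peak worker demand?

14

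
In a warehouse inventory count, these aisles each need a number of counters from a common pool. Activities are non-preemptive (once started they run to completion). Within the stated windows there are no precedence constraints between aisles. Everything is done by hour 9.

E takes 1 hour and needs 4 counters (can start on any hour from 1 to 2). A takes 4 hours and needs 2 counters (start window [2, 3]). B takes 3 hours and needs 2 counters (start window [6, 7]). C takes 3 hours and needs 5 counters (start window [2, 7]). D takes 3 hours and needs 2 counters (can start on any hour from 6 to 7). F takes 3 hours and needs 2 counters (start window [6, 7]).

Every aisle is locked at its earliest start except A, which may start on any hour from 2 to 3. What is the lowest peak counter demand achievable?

A@2: h1:4  h2:7  h3:7  h4:7  h5:2  h6:6  h7:6  h8:6  h9:0 → peak 7
A@3: h1:4  h2:5  h3:7  h4:7  h5:2  h6:8  h7:6  h8:6  h9:0 → peak 8
Best is A@2, peak 7.

7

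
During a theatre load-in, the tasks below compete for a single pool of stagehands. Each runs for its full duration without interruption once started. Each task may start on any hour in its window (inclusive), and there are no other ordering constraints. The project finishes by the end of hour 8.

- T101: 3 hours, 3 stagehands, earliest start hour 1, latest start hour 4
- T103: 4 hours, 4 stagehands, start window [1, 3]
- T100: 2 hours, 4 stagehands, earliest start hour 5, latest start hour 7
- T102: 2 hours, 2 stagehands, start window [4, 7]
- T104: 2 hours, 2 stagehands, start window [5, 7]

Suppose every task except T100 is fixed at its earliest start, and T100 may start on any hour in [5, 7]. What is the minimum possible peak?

T100@5: h1:7  h2:7  h3:7  h4:6  h5:8  h6:6  h7:0  h8:0 → peak 8
T100@6: h1:7  h2:7  h3:7  h4:6  h5:4  h6:6  h7:4  h8:0 → peak 7
T100@7: h1:7  h2:7  h3:7  h4:6  h5:4  h6:2  h7:4  h8:4 → peak 7
Best is T100@6, peak 7.

7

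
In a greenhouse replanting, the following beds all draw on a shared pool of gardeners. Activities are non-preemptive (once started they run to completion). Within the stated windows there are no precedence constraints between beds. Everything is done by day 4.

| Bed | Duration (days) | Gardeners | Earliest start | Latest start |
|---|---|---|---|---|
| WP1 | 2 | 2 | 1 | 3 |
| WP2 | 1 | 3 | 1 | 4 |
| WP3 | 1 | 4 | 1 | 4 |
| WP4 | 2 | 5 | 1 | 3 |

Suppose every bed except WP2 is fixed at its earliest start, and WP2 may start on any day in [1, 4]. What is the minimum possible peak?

11

WP2@1: d1:14  d2:7  d3:0  d4:0 → peak 14
WP2@2: d1:11  d2:10  d3:0  d4:0 → peak 11
WP2@3: d1:11  d2:7  d3:3  d4:0 → peak 11
WP2@4: d1:11  d2:7  d3:0  d4:3 → peak 11
Best is WP2@2, peak 11.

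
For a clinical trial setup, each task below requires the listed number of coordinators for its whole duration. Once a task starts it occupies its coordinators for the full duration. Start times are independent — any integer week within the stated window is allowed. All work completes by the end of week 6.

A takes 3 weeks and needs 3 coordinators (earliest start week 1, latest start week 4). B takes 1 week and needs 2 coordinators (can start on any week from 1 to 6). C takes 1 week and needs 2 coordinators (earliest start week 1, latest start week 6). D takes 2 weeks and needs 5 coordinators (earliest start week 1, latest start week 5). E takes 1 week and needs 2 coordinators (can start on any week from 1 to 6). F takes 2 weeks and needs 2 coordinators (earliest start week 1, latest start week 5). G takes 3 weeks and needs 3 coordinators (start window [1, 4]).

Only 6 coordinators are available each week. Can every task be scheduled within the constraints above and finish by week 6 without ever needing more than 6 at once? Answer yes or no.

Total coordinator-weeks = 38; over 6 weeks the average is 38/6 > 6, so some week must exceed 6.

no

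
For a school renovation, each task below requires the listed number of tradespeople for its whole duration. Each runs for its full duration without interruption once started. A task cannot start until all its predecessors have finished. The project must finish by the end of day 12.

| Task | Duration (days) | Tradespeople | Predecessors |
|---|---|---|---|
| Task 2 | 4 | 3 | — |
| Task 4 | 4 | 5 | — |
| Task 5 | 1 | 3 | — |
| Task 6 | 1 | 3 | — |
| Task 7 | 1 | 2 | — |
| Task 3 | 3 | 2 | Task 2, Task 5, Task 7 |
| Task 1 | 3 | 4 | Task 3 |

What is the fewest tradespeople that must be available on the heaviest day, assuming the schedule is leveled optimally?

7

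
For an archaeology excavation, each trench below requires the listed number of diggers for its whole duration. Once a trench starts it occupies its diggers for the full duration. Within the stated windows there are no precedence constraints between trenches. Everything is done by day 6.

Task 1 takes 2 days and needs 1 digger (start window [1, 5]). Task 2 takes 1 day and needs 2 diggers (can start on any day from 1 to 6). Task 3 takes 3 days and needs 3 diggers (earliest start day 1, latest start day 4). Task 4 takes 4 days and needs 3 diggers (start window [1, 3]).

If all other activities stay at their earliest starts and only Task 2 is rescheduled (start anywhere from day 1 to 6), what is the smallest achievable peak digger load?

Task 2@1: d1:9  d2:7  d3:6  d4:3  d5:0  d6:0 → peak 9
Task 2@2: d1:7  d2:9  d3:6  d4:3  d5:0  d6:0 → peak 9
Task 2@3: d1:7  d2:7  d3:8  d4:3  d5:0  d6:0 → peak 8
Task 2@4: d1:7  d2:7  d3:6  d4:5  d5:0  d6:0 → peak 7
Task 2@5: d1:7  d2:7  d3:6  d4:3  d5:2  d6:0 → peak 7
Task 2@6: d1:7  d2:7  d3:6  d4:3  d5:0  d6:2 → peak 7
Best is Task 2@4, peak 7.

7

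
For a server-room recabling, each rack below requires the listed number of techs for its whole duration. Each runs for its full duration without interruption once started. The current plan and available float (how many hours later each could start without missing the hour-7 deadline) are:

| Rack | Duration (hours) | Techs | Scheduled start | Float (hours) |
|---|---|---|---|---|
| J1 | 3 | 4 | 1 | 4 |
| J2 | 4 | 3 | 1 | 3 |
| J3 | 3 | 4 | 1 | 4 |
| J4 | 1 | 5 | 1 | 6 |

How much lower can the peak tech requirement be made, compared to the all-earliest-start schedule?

Early-start peak: h1:16  h2:11  h3:11  h4:3  h5:0  h6:0  h7:0 ⇒ 16.
Leveled (J1@1, J2@1, J3@4, J4@7): h1:7  h2:7  h3:7  h4:7  h5:4  h6:4  h7:5 ⇒ 7.
Reduction 16 − 7 = 9.

9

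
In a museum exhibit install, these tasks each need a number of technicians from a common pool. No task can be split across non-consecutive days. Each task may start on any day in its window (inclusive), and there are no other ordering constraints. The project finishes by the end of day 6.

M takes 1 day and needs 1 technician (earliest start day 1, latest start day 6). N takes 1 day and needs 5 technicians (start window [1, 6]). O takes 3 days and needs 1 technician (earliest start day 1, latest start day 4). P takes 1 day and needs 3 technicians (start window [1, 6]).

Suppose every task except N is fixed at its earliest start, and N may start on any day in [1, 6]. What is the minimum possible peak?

5

N@1: d1:10  d2:1  d3:1  d4:0  d5:0  d6:0 → peak 10
N@2: d1:5  d2:6  d3:1  d4:0  d5:0  d6:0 → peak 6
N@3: d1:5  d2:1  d3:6  d4:0  d5:0  d6:0 → peak 6
N@4: d1:5  d2:1  d3:1  d4:5  d5:0  d6:0 → peak 5
N@5: d1:5  d2:1  d3:1  d4:0  d5:5  d6:0 → peak 5
N@6: d1:5  d2:1  d3:1  d4:0  d5:0  d6:5 → peak 5
Best is N@4, peak 5.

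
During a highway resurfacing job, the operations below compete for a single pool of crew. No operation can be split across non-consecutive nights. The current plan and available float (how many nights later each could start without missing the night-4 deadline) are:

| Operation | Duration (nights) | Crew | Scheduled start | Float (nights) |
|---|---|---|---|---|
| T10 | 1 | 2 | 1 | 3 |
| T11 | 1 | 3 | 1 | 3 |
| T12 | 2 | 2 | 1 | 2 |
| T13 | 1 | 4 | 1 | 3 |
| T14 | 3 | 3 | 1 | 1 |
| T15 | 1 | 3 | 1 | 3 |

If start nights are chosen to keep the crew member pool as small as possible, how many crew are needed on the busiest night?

7

Early-start (T10@1, T11@1, T12@1, T13@1, T14@1, T15@1) gives peak 17: n1:17  n2:5  n3:3  n4:0.
Shift T13→3, T14→2, T15→4.
Schedule T10@1, T11@1, T12@1, T13@3, T14@2, T15@4: n1:7  n2:5  n3:7  n4:6 — peak 7.
Total crew member-nights = 25 over 4 nights ⇒ peak ≥ ⌈25/4⌉ = 7, so 7 is optimal.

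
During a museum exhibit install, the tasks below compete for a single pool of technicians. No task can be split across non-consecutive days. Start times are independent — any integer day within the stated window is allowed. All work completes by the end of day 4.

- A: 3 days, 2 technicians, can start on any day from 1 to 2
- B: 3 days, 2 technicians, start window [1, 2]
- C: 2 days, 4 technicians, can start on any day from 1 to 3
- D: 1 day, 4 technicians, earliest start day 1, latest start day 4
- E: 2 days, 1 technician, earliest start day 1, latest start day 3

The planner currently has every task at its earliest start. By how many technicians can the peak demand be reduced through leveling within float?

Early-start peak: d1:13  d2:9  d3:4  d4:0 ⇒ 13.
Leveled (A@1, B@1, C@1, D@4, E@3): d1:8  d2:8  d3:5  d4:5 ⇒ 8.
Reduction 13 − 8 = 5.

5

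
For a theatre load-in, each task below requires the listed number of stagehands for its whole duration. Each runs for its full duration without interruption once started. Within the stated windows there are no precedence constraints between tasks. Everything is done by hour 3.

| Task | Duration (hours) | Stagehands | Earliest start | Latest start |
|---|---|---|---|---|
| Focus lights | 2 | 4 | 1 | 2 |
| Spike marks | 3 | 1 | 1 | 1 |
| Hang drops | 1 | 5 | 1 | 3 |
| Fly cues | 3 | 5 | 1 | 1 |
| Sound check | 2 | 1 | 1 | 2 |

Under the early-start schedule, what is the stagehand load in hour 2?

At early start, hour 2 has: Focus lights, Spike marks, Fly cues, Sound check.
Demand: 4 + 1 + 5 + 1 = 11.

11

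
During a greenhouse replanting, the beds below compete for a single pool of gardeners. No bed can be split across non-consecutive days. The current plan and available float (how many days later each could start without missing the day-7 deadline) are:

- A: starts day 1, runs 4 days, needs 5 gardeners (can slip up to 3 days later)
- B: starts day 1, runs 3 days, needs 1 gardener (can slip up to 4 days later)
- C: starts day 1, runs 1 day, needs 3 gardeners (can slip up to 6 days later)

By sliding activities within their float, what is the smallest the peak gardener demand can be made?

5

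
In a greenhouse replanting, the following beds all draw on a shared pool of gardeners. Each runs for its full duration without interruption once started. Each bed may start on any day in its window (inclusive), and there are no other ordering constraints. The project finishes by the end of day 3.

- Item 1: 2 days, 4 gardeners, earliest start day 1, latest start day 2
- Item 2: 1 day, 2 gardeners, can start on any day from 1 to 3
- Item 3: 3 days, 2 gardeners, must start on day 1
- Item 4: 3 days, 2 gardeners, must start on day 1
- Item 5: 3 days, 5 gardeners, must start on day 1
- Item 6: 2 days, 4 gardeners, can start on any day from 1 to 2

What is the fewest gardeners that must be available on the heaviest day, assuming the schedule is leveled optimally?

Early-start (Item 1@1, Item 2@1, Item 3@1, Item 4@1, Item 5@1, Item 6@1) gives peak 19: d1:19  d2:17  d3:9.
Shift Item 6→2.
Schedule Item 1@1, Item 2@1, Item 3@1, Item 4@1, Item 5@1, Item 6@2: d1:15  d2:17  d3:13 — peak 17.
No arrangement of the 12 feasible schedules does better.

17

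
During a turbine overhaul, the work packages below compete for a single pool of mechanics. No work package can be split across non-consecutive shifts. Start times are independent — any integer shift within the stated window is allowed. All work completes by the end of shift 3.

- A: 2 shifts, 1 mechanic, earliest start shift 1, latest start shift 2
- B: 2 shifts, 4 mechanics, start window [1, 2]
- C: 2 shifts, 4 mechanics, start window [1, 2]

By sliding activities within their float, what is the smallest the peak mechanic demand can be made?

9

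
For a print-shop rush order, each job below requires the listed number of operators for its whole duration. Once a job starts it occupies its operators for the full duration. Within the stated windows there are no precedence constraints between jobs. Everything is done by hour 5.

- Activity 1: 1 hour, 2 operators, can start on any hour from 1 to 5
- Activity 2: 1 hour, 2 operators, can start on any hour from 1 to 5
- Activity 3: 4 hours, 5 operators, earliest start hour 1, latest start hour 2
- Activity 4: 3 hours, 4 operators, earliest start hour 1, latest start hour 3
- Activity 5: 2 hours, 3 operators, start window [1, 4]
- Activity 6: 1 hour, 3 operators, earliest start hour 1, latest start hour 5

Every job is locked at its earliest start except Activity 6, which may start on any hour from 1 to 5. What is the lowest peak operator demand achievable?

Activity 6@1: h1:19  h2:12  h3:9  h4:5  h5:0 → peak 19
Activity 6@2: h1:16  h2:15  h3:9  h4:5  h5:0 → peak 16
Activity 6@3: h1:16  h2:12  h3:12  h4:5  h5:0 → peak 16
Activity 6@4: h1:16  h2:12  h3:9  h4:8  h5:0 → peak 16
Activity 6@5: h1:16  h2:12  h3:9  h4:5  h5:3 → peak 16
Best is Activity 6@2, peak 16.

16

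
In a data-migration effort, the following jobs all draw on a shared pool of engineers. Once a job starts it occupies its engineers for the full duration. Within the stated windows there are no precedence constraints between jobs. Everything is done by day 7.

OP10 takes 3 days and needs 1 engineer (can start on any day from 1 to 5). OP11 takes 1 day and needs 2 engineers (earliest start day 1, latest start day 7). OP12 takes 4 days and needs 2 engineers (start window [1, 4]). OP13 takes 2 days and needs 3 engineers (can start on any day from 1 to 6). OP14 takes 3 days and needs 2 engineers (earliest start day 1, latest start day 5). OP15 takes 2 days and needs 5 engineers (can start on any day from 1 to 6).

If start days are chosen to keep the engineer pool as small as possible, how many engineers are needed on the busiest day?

5

Early-start (OP10@1, OP11@1, OP12@1, OP13@1, OP14@1, OP15@1) gives peak 15: d1:15  d2:13  d3:5  d4:2  d5:0  d6:0  d7:0.
Shift OP12→2, OP13→4, OP15→6.
Schedule OP10@1, OP11@1, OP12@2, OP13@4, OP14@1, OP15@6: d1:5  d2:5  d3:5  d4:5  d5:5  d6:5  d7:5 — peak 5.
Total engineer-days = 35 over 7 days ⇒ peak ≥ ⌈35/7⌉ = 5, so 5 is optimal.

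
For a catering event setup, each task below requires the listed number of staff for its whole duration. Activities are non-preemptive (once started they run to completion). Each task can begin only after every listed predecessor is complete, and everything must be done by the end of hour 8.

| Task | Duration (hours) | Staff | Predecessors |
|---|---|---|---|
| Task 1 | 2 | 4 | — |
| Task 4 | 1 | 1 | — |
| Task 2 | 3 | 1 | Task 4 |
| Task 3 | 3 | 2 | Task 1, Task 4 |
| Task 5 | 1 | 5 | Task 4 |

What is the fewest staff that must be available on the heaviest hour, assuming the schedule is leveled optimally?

Early-start (Task 1@1, Task 4@1, Task 2@2, Task 3@3, Task 5@2) gives peak 10: h1:5  h2:10  h3:3  h4:3  h5:2  h6:0  h7:0  h8:0.
Shift Task 5→6.
Schedule Task 1@1, Task 4@1, Task 2@2, Task 3@3, Task 5@6: h1:5  h2:5  h3:3  h4:3  h5:2  h6:5  h7:0  h8:0 — peak 5.

5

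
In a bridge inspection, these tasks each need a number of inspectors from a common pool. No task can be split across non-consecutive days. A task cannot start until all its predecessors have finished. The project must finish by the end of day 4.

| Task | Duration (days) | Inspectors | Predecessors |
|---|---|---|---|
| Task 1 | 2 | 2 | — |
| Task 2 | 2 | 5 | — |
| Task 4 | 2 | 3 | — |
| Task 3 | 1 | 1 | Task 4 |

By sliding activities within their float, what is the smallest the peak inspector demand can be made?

6

Early-start (Task 1@1, Task 2@1, Task 4@1, Task 3@3) gives peak 10: d1:10  d2:10  d3:1  d4:0.
Shift Task 2→3.
Schedule Task 1@1, Task 2@3, Task 4@1, Task 3@3: d1:5  d2:5  d3:6  d4:5 — peak 6.
Total inspector-days = 21 over 4 days ⇒ peak ≥ ⌈21/4⌉ = 6, so 6 is optimal.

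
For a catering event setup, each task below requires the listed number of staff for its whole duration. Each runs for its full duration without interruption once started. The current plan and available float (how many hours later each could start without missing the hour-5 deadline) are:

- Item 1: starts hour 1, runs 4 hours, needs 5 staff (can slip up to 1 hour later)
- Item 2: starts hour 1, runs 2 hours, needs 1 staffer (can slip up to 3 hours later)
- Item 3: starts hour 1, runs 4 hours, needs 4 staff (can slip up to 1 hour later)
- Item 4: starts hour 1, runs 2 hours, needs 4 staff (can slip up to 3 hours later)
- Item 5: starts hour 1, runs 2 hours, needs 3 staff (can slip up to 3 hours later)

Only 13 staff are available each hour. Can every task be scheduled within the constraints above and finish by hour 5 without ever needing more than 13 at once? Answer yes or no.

yes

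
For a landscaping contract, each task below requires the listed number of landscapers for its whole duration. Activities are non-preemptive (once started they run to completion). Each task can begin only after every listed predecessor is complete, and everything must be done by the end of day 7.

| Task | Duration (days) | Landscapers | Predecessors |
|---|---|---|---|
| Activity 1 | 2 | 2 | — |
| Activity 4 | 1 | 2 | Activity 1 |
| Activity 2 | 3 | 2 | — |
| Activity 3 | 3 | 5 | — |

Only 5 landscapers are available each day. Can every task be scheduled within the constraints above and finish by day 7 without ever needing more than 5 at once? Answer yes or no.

yes

Schedule Activity 1@1, Activity 4@3, Activity 2@1, Activity 3@4: d1:4  d2:4  d3:4  d4:5  d5:5  d6:5  d7:0 — peak 5 ≤ 5.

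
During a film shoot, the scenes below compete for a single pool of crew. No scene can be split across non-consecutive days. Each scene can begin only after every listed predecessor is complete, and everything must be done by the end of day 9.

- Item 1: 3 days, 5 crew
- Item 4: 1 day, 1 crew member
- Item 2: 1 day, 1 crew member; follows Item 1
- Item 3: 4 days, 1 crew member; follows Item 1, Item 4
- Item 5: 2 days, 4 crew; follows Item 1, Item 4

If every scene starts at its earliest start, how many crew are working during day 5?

5

At early start, day 5 has: Item 3, Item 5.
Demand: 1 + 4 = 5.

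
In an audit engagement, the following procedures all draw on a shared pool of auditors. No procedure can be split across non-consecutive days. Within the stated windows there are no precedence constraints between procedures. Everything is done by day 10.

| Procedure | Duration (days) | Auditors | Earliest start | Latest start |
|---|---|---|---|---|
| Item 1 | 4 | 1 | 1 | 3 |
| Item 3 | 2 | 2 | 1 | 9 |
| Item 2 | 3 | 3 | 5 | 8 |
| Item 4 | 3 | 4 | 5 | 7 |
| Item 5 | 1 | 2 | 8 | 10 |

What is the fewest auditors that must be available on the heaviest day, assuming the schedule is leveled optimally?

5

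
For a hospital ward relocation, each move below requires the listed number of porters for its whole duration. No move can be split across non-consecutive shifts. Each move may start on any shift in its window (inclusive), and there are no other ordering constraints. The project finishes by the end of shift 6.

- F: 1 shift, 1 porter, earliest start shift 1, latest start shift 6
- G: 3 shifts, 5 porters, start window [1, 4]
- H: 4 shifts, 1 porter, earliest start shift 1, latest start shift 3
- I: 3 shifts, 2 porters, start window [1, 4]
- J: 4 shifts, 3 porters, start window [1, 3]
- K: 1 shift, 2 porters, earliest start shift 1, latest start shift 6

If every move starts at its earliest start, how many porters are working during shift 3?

11

At early start, shift 3 has: G, H, I, J.
Demand: 5 + 1 + 2 + 3 = 11.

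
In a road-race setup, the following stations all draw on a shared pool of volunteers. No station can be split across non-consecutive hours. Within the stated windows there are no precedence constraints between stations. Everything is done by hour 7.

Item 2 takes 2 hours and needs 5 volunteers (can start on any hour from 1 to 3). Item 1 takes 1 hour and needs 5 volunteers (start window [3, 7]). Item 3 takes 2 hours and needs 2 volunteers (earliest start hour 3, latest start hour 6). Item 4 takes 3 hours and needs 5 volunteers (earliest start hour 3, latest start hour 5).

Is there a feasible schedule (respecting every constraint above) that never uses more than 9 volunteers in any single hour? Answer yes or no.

yes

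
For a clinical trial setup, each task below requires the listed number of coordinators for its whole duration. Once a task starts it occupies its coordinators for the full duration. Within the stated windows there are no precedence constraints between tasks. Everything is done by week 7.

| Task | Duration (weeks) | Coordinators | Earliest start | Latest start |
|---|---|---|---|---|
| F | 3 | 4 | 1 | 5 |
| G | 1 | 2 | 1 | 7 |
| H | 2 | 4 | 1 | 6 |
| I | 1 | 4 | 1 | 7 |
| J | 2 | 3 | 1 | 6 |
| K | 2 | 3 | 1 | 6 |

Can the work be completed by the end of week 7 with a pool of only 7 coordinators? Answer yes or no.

Schedule F@1, G@1, H@4, I@6, J@2, K@4: w1:6  w2:7  w3:7  w4:7  w5:7  w6:4  w7:0 — peak 7 ≤ 7.

yes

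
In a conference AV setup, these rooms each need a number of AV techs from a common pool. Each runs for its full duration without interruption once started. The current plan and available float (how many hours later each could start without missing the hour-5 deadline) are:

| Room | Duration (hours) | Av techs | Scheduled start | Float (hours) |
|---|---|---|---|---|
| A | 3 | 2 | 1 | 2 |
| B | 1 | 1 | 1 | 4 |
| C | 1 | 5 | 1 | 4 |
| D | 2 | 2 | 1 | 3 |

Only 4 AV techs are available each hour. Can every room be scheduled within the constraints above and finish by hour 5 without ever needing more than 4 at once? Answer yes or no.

The minimum achievable peak is 5; 4 < 5, so no feasible schedule stays within the cap.

no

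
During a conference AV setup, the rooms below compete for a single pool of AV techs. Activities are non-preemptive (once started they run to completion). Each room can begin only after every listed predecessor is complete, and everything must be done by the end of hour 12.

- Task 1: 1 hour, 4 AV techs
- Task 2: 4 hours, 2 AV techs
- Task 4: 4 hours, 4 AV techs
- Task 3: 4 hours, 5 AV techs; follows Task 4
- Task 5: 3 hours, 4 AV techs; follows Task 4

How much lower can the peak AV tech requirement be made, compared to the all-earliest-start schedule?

Early-start peak: h1:10  h2:6  h3:6  h4:6  h5:9  h6:9  h7:9  h8:5  h9:0  h10:0  h11:0  h12:0 ⇒ 10.
Leveled (Task 1@1, Task 2@1, Task 4@2, Task 3@6, Task 5@10): h1:6  h2:6  h3:6  h4:6  h5:4  h6:5  h7:5  h8:5  h9:5  h10:4  h11:4  h12:4 ⇒ 6.
Reduction 10 − 6 = 4.

4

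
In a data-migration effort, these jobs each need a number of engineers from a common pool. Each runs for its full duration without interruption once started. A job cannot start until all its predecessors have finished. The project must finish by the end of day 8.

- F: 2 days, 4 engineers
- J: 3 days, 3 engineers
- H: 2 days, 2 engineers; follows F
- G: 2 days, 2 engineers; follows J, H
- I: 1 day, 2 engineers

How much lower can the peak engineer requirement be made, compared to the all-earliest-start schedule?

4

Early-start peak: d1:9  d2:7  d3:5  d4:2  d5:2  d6:2  d7:0  d8:0 ⇒ 9.
Leveled (F@1, J@3, H@3, G@6, I@5): d1:4  d2:4  d3:5  d4:5  d5:5  d6:2  d7:2  d8:0 ⇒ 5.
Reduction 9 − 5 = 4.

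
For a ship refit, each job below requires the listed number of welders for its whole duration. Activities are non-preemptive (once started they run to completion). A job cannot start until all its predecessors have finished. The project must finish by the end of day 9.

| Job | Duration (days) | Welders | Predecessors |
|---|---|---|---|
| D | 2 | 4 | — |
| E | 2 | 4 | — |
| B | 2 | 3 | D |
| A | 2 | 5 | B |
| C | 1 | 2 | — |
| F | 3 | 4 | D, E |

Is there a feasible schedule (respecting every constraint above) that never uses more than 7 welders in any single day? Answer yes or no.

Schedule D@1, E@3, B@3, A@5, C@1, F@7: d1:6  d2:4  d3:7  d4:7  d5:5  d6:5  d7:4  d8:4  d9:4 — peak 7 ≤ 7.

yes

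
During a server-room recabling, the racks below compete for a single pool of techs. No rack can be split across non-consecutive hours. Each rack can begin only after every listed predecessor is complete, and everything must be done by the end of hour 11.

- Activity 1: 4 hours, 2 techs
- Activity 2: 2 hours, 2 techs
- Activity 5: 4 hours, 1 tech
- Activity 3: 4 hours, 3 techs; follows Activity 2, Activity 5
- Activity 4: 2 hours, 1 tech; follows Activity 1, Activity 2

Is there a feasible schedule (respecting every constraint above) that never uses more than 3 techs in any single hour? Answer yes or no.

no

The minimum achievable peak is 4; 3 < 4, so no feasible schedule stays within the cap.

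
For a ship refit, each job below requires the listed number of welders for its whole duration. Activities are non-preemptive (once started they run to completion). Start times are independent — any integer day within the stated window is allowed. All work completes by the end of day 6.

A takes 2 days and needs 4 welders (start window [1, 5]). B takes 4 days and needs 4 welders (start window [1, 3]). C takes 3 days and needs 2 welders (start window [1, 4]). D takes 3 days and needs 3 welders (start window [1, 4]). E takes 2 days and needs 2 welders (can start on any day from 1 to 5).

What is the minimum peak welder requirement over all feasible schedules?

8

Early-start (A@1, B@1, C@1, D@1, E@1) gives peak 15: d1:15  d2:15  d3:9  d4:4  d5:0  d6:0.
Shift B→3, D→4.
Schedule A@1, B@3, C@1, D@4, E@1: d1:8  d2:8  d3:6  d4:7  d5:7  d6:7 — peak 8.
Total welder-days = 43 over 6 days ⇒ peak ≥ ⌈43/6⌉ = 8, so 8 is optimal.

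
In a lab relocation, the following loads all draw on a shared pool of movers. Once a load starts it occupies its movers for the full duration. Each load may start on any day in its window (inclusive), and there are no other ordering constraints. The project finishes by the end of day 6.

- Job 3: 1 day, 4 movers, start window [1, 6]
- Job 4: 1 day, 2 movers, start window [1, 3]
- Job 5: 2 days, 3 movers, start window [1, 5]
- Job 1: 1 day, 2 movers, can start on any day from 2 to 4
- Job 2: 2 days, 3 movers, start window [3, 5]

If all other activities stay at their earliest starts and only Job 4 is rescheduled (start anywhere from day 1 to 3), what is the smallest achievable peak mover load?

7

Job 4@1: d1:9  d2:5  d3:3  d4:3  d5:0  d6:0 → peak 9
Job 4@2: d1:7  d2:7  d3:3  d4:3  d5:0  d6:0 → peak 7
Job 4@3: d1:7  d2:5  d3:5  d4:3  d5:0  d6:0 → peak 7
Best is Job 4@2, peak 7.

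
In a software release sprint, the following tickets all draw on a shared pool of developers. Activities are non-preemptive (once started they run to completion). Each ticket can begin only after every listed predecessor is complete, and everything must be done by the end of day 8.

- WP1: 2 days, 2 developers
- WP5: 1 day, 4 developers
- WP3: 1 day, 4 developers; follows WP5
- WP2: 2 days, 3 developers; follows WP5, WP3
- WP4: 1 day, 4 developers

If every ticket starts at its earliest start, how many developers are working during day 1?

10

At early start, day 1 has: WP1, WP5, WP4.
Demand: 2 + 4 + 4 = 10.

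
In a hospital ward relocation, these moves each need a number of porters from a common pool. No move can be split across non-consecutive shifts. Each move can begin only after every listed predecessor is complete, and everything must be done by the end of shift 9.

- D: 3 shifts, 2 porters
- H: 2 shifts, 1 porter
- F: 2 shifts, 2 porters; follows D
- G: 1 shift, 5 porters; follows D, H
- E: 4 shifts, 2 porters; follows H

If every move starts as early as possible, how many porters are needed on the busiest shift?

9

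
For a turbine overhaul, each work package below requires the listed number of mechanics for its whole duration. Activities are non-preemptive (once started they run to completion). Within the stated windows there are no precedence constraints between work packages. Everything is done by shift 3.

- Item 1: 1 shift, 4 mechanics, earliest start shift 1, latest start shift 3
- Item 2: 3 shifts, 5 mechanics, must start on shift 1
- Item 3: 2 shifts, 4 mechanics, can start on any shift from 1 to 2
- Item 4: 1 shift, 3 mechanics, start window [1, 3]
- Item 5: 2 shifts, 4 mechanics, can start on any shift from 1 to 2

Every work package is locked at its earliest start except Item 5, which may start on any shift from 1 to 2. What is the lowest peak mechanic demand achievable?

Item 5@1: s1:20  s2:13  s3:5 → peak 20
Item 5@2: s1:16  s2:13  s3:9 → peak 16
Best is Item 5@2, peak 16.

16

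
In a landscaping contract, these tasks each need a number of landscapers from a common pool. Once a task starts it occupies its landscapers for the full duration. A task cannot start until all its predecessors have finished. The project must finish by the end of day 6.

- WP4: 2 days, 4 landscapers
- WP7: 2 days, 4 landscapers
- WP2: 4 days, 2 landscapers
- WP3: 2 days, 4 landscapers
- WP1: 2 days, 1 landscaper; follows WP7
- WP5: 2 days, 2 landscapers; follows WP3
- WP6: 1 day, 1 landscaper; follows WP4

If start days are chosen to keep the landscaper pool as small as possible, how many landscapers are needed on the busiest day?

8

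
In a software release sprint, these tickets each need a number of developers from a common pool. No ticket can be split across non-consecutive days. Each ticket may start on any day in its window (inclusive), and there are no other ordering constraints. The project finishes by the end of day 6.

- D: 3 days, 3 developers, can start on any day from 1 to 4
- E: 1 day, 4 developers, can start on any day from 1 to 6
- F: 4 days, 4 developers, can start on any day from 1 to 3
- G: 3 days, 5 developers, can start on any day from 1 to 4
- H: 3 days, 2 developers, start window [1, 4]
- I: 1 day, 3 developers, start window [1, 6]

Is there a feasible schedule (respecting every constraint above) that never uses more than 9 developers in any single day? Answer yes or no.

yes

Schedule D@1, E@1, F@2, G@4, H@1, I@6: d1:9  d2:9  d3:9  d4:9  d5:9  d6:8 — peak 9 ≤ 9.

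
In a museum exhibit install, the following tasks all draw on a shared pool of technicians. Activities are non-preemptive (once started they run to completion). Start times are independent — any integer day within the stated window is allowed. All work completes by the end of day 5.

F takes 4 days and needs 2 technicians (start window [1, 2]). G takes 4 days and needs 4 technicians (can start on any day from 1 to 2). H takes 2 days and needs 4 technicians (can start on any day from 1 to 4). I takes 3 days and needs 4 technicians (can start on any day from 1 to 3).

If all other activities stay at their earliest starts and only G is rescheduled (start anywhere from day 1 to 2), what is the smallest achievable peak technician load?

G@1: d1:14  d2:14  d3:10  d4:6  d5:0 → peak 14
G@2: d1:10  d2:14  d3:10  d4:6  d5:4 → peak 14
Best is G@1, peak 14.

14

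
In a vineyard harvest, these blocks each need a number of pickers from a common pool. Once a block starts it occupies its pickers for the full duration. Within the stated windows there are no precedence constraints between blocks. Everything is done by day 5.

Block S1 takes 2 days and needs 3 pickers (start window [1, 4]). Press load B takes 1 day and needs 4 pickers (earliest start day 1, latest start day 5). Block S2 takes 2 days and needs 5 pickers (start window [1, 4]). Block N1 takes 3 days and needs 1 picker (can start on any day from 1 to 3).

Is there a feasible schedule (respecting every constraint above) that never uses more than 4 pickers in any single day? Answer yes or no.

no

Total picker-days = 23; over 5 days the average is 23/5 > 4, so some day must exceed 4.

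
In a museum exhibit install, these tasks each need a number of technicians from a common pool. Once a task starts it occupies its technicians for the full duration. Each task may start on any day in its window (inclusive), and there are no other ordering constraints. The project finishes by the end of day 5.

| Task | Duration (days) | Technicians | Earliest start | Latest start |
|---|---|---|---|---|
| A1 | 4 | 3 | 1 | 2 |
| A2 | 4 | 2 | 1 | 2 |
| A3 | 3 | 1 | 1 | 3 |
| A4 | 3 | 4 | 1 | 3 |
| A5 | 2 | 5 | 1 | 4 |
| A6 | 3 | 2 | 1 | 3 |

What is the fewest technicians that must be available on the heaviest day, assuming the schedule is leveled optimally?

12

Early-start (A1@1, A2@1, A3@1, A4@1, A5@1, A6@1) gives peak 17: d1:17  d2:17  d3:12  d4:5  d5:0.
Shift A5→4.
Schedule A1@1, A2@1, A3@1, A4@1, A5@4, A6@1: d1:12  d2:12  d3:12  d4:10  d5:5 — peak 12.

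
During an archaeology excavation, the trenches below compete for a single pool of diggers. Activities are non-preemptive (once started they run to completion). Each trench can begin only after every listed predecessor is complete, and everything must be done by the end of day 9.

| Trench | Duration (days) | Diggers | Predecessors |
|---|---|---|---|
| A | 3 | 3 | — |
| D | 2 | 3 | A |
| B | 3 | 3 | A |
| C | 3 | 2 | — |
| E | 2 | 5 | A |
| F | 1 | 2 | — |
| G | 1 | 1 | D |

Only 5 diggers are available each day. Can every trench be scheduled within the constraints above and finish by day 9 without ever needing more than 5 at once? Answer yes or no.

no

The minimum achievable peak is 6; 5 < 6, so no feasible schedule stays within the cap.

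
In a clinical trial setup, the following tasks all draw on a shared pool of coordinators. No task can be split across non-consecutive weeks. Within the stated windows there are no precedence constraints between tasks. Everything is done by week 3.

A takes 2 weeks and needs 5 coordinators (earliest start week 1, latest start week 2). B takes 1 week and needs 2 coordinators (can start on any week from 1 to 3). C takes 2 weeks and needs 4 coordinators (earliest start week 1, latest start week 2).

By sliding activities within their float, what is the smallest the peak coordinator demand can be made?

Early-start (A@1, B@1, C@1) gives peak 11: w1:11  w2:9  w3:0.
Shift C→2.
Schedule A@1, B@1, C@2: w1:7  w2:9  w3:4 — peak 9.
No arrangement of the 12 feasible schedules does better.

9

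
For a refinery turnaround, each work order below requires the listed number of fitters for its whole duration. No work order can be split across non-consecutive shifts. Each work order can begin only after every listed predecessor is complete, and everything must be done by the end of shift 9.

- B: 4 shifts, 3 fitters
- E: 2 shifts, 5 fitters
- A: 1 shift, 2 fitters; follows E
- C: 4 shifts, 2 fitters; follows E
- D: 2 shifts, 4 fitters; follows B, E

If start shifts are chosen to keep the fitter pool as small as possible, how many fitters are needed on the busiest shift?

Early-start (B@1, E@1, A@3, C@3, D@5) gives peak 8: s1:8  s2:8  s3:7  s4:5  s5:6  s6:6  s7:0  s8:0  s9:0.
Shift B→3, C→4, D→8.
Schedule B@3, E@1, A@3, C@4, D@8: s1:5  s2:5  s3:5  s4:5  s5:5  s6:5  s7:2  s8:4  s9:4 — peak 5.
Total fitter-shifts = 40 over 9 shifts ⇒ peak ≥ ⌈40/9⌉ = 5, so 5 is optimal.

5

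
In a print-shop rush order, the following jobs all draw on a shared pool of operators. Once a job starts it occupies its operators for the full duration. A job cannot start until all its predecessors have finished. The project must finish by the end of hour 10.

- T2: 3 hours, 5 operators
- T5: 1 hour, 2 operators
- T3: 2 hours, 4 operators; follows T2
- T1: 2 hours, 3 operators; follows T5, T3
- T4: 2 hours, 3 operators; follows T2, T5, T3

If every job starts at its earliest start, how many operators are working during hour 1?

7

At early start, hour 1 has: T2, T5.
Demand: 5 + 2 = 7.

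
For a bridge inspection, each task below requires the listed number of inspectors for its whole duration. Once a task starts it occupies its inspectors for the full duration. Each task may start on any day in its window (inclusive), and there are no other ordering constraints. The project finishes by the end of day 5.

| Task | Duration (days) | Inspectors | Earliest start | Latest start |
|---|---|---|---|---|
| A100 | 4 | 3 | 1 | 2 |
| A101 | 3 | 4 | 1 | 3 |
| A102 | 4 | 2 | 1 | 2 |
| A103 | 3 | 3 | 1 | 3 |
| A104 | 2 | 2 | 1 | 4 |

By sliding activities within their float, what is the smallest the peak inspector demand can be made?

Early-start (A100@1, A101@1, A102@1, A103@1, A104@1) gives peak 14: d1:14  d2:14  d3:12  d4:5  d5:0.
Shift A104→4.
Schedule A100@1, A101@1, A102@1, A103@1, A104@4: d1:12  d2:12  d3:12  d4:7  d5:2 — peak 12.

12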